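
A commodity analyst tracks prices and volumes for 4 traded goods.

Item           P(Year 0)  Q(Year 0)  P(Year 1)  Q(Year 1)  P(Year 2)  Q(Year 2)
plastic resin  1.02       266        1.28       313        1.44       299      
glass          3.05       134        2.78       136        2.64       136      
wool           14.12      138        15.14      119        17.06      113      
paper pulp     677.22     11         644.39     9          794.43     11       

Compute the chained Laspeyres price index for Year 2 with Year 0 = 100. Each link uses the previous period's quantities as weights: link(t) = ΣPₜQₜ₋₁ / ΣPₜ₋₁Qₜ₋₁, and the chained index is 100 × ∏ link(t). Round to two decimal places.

Link Year 0→Year 1:
ΣP(Year 1)Q(Year 0) = 1.28×266 + 2.78×134 + 15.14×138 + 644.39×11 = 340.48 + 372.52 + 2089.32 + 7088.29 = 9890.61
ΣP(Year 0)Q(Year 0) = 1.02×266 + 3.05×134 + 14.12×138 + 677.22×11 = 271.32 + 408.7 + 1948.56 + 7449.42 = 10078
link = 9890.61/10078 = 0.981406
Link Year 1→Year 2:
ΣP(Year 2)Q(Year 1) = 1.44×313 + 2.64×136 + 17.06×119 + 794.43×9 = 450.72 + 359.04 + 2030.14 + 7149.87 = 9989.77
ΣP(Year 1)Q(Year 1) = 1.28×313 + 2.78×136 + 15.14×119 + 644.39×9 = 400.64 + 378.08 + 1801.66 + 5799.51 = 8379.89
link = 9989.77/8379.89 = 1.192112
Chained index = 100 × 0.981406 × 1.192112 = 116.9946

116.99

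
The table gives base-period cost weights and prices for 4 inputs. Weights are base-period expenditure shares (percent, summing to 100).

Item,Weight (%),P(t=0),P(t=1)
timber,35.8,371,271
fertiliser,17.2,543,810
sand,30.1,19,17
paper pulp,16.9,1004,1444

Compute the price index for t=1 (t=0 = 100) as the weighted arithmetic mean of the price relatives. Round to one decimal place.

timber: 35.8 × (271/371) = 35.8 × 0.730458 = 26.1504
fertiliser: 17.2 × (810/543) = 17.2 × 1.491713 = 25.6575
sand: 30.1 × (17/19) = 30.1 × 0.894737 = 26.9316
paper pulp: 16.9 × (1444/1004) = 16.9 × 1.438247 = 24.3064
Index = Σ wᵢ·(p₁ᵢ/p₀ᵢ) = 26.1504 + 25.6575 + 26.9316 + 24.3064 = 103.0458

103.0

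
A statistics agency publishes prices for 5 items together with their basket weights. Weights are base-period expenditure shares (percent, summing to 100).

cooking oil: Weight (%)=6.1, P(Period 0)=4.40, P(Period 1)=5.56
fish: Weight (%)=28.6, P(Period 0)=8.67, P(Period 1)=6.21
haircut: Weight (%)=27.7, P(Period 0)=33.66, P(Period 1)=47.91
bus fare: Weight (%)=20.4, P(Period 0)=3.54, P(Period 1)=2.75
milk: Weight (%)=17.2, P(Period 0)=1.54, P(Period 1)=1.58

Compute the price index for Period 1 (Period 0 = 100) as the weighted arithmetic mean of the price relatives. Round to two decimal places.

101.11

cooking oil: 6.1 × (5.56/4.40) = 6.1 × 1.263636 = 7.7082
fish: 28.6 × (6.21/8.67) = 28.6 × 0.716263 = 20.4851
haircut: 27.7 × (47.91/33.66) = 27.7 × 1.423351 = 39.4268
bus fare: 20.4 × (2.75/3.54) = 20.4 × 0.776836 = 15.8475
milk: 17.2 × (1.58/1.54) = 17.2 × 1.025974 = 17.6468
Index = Σ wᵢ·(p₁ᵢ/p₀ᵢ) = 7.7082 + 20.4851 + 39.4268 + 15.8475 + 17.6468 = 101.1143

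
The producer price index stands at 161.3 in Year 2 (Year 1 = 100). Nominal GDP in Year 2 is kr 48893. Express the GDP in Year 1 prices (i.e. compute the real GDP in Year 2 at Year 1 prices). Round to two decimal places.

30311.84

Real = Nominal ÷ (Index/100) = 48893 ÷ (161.3/100)
     = 48893 ÷ 1.613 = 30311.8413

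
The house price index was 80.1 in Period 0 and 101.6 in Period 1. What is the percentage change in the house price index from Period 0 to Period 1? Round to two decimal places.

26.84%

Change = (101.6 − 80.1) / 80.1 × 100
       = 21.5 / 80.1 × 100 = 26.8414%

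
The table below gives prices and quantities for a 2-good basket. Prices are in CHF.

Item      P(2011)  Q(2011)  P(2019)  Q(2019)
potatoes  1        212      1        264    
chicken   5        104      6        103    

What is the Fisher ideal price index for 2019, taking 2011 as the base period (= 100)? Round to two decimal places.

Laspeyres component (base-period weights):
ΣP(2019)Q(2011) = 1×212 + 6×104 = 212 + 624 = 836
ΣP(2011)Q(2011) = 1×212 + 5×104 = 212 + 520 = 732
L = 836 / 732 × 100 = 114.2077
Paasche component (current-period weights):
ΣP(2019)Q(2019) = 1×264 + 6×103 = 264 + 618 = 882
ΣP(2011)Q(2019) = 1×264 + 5×103 = 264 + 515 = 779
P = 882 / 779 × 100 = 113.2221
Fisher = √(L × P) = √(114.2077 × 113.2221) = 113.7138

113.71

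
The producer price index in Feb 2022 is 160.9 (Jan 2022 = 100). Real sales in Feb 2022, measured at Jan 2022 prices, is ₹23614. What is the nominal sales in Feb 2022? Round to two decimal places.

Nominal = Real × (Index/100) = 23614 × (160.9/100)
        = 23614 × 1.609 = 37994.9260

37994.93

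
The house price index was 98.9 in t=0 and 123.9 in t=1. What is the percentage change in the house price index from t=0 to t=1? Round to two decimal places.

25.28%

Change = (123.9 − 98.9) / 98.9 × 100
       = 25.0 / 98.9 × 100 = 25.2781%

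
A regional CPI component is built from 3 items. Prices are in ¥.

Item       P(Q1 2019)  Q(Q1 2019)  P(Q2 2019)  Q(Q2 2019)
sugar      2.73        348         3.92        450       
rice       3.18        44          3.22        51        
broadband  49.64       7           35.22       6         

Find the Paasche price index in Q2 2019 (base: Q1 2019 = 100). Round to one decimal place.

126.7

Paasche price index uses current-period quantities as weights.
ΣP(Q2 2019)·Q(Q2 2019) = 3.92×450 + 3.22×51 + 35.22×6 = 1764 + 164.22 + 211.32 = 2139.54
ΣP(Q1 2019)·Q(Q2 2019) = 2.73×450 + 3.18×51 + 49.64×6 = 1228.5 + 162.18 + 297.84 = 1688.52
Index = 2139.54 / 1688.52 × 100 = 126.7110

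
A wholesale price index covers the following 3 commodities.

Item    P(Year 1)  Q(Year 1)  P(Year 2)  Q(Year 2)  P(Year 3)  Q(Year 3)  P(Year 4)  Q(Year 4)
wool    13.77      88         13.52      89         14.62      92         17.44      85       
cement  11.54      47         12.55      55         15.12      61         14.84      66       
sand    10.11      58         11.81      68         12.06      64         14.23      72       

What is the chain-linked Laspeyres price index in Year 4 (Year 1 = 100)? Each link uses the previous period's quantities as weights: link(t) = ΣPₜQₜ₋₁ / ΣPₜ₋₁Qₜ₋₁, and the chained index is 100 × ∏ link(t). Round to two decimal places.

129.77

Link Year 1→Year 2:
ΣP(Year 2)Q(Year 1) = 13.52×88 + 12.55×47 + 11.81×58 = 1189.76 + 589.85 + 684.98 = 2464.59
ΣP(Year 1)Q(Year 1) = 13.77×88 + 11.54×47 + 10.11×58 = 1211.76 + 542.38 + 586.38 = 2340.52
link = 2464.59/2340.52 = 1.053010
Link Year 2→Year 3:
ΣP(Year 3)Q(Year 2) = 14.62×89 + 15.12×55 + 12.06×68 = 1301.18 + 831.6 + 820.08 = 2952.86
ΣP(Year 2)Q(Year 2) = 13.52×89 + 12.55×55 + 11.81×68 = 1203.28 + 690.25 + 803.08 = 2696.61
link = 2952.86/2696.61 = 1.095027
Link Year 3→Year 4:
ΣP(Year 4)Q(Year 3) = 17.44×92 + 14.84×61 + 14.23×64 = 1604.48 + 905.24 + 910.72 = 3420.44
ΣP(Year 3)Q(Year 3) = 14.62×92 + 15.12×61 + 12.06×64 = 1345.04 + 922.32 + 771.84 = 3039.2
link = 3420.44/3039.2 = 1.125441
Chained index = 100 × 1.053010 × 1.095027 × 1.125441 = 129.7716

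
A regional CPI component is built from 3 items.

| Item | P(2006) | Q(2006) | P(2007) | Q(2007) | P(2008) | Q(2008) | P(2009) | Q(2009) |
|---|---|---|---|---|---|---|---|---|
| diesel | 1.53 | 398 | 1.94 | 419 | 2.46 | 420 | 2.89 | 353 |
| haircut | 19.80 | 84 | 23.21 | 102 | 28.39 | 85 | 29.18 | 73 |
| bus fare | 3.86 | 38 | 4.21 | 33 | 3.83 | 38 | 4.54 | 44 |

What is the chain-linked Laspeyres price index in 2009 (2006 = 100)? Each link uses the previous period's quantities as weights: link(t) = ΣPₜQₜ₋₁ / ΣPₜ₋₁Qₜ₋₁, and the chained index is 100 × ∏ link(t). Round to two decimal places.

156.60

Link 2006→2007:
ΣP(2007)Q(2006) = 1.94×398 + 23.21×84 + 4.21×38 = 772.12 + 1949.64 + 159.98 = 2881.74
ΣP(2006)Q(2006) = 1.53×398 + 19.80×84 + 3.86×38 = 608.94 + 1663.2 + 146.68 = 2418.82
link = 2881.74/2418.82 = 1.191383
Link 2007→2008:
ΣP(2008)Q(2007) = 2.46×419 + 28.39×102 + 3.83×33 = 1030.74 + 2895.78 + 126.39 = 4052.91
ΣP(2007)Q(2007) = 1.94×419 + 23.21×102 + 4.21×33 = 812.86 + 2367.42 + 138.93 = 3319.21
link = 4052.91/3319.21 = 1.221047
Link 2008→2009:
ΣP(2009)Q(2008) = 2.89×420 + 29.18×85 + 4.54×38 = 1213.8 + 2480.3 + 172.52 = 3866.62
ΣP(2008)Q(2008) = 2.46×420 + 28.39×85 + 3.83×38 = 1033.2 + 2413.15 + 145.54 = 3591.89
link = 3866.62/3591.89 = 1.076486
Chained index = 100 × 1.191383 × 1.221047 × 1.076486 = 156.6001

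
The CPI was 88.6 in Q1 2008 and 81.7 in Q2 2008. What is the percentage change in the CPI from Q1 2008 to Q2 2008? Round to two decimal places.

Change = (81.7 − 88.6) / 88.6 × 100
       = -6.9 / 88.6 × 100 = -7.7878%

-7.79%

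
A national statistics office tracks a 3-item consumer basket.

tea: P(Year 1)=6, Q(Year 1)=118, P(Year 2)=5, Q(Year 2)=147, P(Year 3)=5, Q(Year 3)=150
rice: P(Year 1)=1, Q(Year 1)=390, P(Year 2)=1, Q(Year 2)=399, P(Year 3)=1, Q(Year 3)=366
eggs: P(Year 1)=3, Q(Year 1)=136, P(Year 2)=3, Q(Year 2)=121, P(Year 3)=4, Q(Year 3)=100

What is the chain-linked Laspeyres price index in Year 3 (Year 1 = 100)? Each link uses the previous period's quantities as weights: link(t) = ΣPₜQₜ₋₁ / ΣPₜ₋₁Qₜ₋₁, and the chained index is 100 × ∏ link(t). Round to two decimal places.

Link Year 1→Year 2:
ΣP(Year 2)Q(Year 1) = 5×118 + 1×390 + 3×136 = 590 + 390 + 408 = 1388
ΣP(Year 1)Q(Year 1) = 6×118 + 1×390 + 3×136 = 708 + 390 + 408 = 1506
link = 1388/1506 = 0.921647
Link Year 2→Year 3:
ΣP(Year 3)Q(Year 2) = 5×147 + 1×399 + 4×121 = 735 + 399 + 484 = 1618
ΣP(Year 2)Q(Year 2) = 5×147 + 1×399 + 3×121 = 735 + 399 + 363 = 1497
link = 1618/1497 = 1.080828
Chained index = 100 × 0.921647 × 1.080828 = 99.6142

99.61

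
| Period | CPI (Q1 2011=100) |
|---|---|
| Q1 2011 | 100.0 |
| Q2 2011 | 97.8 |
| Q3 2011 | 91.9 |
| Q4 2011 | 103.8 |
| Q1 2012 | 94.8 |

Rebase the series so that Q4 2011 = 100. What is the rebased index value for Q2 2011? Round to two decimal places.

Rebased(Q2 2011) = 97.8 / 103.8 × 100 = 94.2197

94.22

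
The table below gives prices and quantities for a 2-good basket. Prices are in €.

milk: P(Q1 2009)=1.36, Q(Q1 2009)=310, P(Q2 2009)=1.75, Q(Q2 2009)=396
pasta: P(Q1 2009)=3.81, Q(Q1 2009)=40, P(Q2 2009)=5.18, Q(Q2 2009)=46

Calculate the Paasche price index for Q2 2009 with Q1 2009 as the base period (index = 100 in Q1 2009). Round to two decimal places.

130.46

Paasche price index uses current-period quantities as weights.
ΣP(Q2 2009)·Q(Q2 2009) = 1.75×396 + 5.18×46 = 693 + 238.28 = 931.28
ΣP(Q1 2009)·Q(Q2 2009) = 1.36×396 + 3.81×46 = 538.56 + 175.26 = 713.82
Index = 931.28 / 713.82 × 100 = 130.4643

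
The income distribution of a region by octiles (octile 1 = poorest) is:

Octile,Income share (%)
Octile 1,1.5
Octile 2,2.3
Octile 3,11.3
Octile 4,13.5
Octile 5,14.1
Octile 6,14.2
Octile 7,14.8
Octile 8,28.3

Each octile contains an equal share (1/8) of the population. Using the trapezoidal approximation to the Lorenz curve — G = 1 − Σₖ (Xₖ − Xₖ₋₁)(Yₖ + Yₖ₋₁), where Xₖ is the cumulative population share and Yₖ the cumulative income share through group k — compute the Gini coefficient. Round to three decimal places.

0.324

Cumulative income shares Yₖ: 0.0150, 0.0380, 0.1510, 0.2860, 0.4270, 0.5690, 0.7170, 1.0000
Σ (Xₖ−Xₖ₋₁)(Yₖ+Yₖ₋₁) = (1/8)(0.0150+0.0000) + (1/8)(0.0380+0.0150) + (1/8)(0.1510+0.0380) + (1/8)(0.2860+0.1510) + (1/8)(0.4270+0.2860) + (1/8)(0.5690+0.4270) + (1/8)(0.7170+0.5690) + (1/8)(1.0000+0.7170)
  = 0.0019 + 0.0066 + 0.0236 + 0.0546 + 0.0891 + 0.1245 + 0.1608 + 0.2146 = 0.6758
G = 1 − 0.6758 = 0.3242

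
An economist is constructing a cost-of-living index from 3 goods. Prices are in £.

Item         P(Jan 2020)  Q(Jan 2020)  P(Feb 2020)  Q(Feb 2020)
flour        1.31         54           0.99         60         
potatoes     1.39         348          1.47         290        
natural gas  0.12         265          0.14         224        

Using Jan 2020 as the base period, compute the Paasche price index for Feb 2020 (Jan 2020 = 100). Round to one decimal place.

101.7

Paasche price index uses current-period quantities as weights.
ΣP(Feb 2020)·Q(Feb 2020) = 0.99×60 + 1.47×290 + 0.14×224 = 59.4 + 426.3 + 31.36 = 517.06
ΣP(Jan 2020)·Q(Feb 2020) = 1.31×60 + 1.39×290 + 0.12×224 = 78.6 + 403.1 + 26.88 = 508.58
Index = 517.06 / 508.58 × 100 = 101.6674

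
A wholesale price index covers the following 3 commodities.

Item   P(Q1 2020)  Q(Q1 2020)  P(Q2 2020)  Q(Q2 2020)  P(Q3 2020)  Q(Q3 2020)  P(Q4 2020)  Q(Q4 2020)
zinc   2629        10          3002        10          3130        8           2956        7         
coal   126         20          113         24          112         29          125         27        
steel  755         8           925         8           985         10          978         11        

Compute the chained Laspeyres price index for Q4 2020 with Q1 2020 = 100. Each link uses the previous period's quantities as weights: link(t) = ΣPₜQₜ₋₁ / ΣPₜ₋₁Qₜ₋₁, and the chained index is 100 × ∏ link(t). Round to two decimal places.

Link Q1 2020→Q2 2020:
ΣP(Q2 2020)Q(Q1 2020) = 3002×10 + 113×20 + 925×8 = 30020 + 2260 + 7400 = 39680
ΣP(Q1 2020)Q(Q1 2020) = 2629×10 + 126×20 + 755×8 = 26290 + 2520 + 6040 = 34850
link = 39680/34850 = 1.138594
Link Q2 2020→Q3 2020:
ΣP(Q3 2020)Q(Q2 2020) = 3130×10 + 112×24 + 985×8 = 31300 + 2688 + 7880 = 41868
ΣP(Q2 2020)Q(Q2 2020) = 3002×10 + 113×24 + 925×8 = 30020 + 2712 + 7400 = 40132
link = 41868/40132 = 1.043257
Link Q3 2020→Q4 2020:
ΣP(Q4 2020)Q(Q3 2020) = 2956×8 + 125×29 + 978×10 = 23648 + 3625 + 9780 = 37053
ΣP(Q3 2020)Q(Q3 2020) = 3130×8 + 112×29 + 985×10 = 25040 + 3248 + 9850 = 38138
link = 37053/38138 = 0.971551
Chained index = 100 × 1.138594 × 1.043257 × 0.971551 = 115.4053

115.41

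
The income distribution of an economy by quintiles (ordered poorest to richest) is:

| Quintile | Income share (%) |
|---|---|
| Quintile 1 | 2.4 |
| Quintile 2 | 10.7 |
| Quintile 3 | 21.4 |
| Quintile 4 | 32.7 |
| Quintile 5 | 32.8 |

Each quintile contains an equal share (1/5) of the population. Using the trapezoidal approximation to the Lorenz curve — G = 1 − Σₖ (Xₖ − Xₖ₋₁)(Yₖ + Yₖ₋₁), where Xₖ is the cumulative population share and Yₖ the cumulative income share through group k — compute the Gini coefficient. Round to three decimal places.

0.331

Cumulative income shares Yₖ: 0.0240, 0.1310, 0.3450, 0.6720, 1.0000
Σ (Xₖ−Xₖ₋₁)(Yₖ+Yₖ₋₁) = (1/5)(0.0240+0.0000) + (1/5)(0.1310+0.0240) + (1/5)(0.3450+0.1310) + (1/5)(0.6720+0.3450) + (1/5)(1.0000+0.6720)
  = 0.0048 + 0.0310 + 0.0952 + 0.2034 + 0.3344 = 0.6688
G = 1 − 0.6688 = 0.3312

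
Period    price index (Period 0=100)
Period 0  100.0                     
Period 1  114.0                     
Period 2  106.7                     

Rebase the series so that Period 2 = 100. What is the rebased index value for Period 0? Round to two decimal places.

Rebased(Period 0) = 100.0 / 106.7 × 100 = 93.7207

93.72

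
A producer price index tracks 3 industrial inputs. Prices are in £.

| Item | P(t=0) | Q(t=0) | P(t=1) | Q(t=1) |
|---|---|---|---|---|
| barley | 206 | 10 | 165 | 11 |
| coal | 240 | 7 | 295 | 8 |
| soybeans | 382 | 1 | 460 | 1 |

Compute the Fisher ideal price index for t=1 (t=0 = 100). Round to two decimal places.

101.38

Laspeyres component (base-period weights):
ΣP(t=1)Q(t=0) = 165×10 + 295×7 + 460×1 = 1650 + 2065 + 460 = 4175
ΣP(t=0)Q(t=0) = 206×10 + 240×7 + 382×1 = 2060 + 1680 + 382 = 4122
L = 4175 / 4122 × 100 = 101.2858
Paasche component (current-period weights):
ΣP(t=1)Q(t=1) = 165×11 + 295×8 + 460×1 = 1815 + 2360 + 460 = 4635
ΣP(t=0)Q(t=1) = 206×11 + 240×8 + 382×1 = 2266 + 1920 + 382 = 4568
P = 4635 / 4568 × 100 = 101.4667
Fisher = √(L × P) = √(101.2858 × 101.4667) = 101.3762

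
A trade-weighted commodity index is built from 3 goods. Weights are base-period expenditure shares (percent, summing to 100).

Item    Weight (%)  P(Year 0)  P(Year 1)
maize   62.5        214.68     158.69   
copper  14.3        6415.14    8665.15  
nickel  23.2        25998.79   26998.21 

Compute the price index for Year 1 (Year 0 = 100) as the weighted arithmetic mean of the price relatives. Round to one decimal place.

89.6

maize: 62.5 × (158.69/214.68) = 62.5 × 0.739193 = 46.1996
copper: 14.3 × (8665.15/6415.14) = 14.3 × 1.350734 = 19.3155
nickel: 23.2 × (26998.21/25998.79) = 23.2 × 1.038441 = 24.0918
Index = Σ wᵢ·(p₁ᵢ/p₀ᵢ) = 46.1996 + 19.3155 + 24.0918 = 89.6069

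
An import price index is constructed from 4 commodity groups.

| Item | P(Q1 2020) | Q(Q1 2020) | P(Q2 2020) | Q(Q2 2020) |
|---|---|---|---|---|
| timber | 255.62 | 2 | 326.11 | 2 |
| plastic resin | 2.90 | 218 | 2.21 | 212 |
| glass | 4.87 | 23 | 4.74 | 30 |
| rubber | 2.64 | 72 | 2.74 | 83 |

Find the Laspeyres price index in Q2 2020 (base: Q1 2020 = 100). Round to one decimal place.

99.6

Laspeyres price index uses base-period quantities as weights.
ΣP(Q2 2020)·Q(Q1 2020) = 326.11×2 + 2.21×218 + 4.74×23 + 2.74×72 = 652.22 + 481.78 + 109.02 + 197.28 = 1440.3
ΣP(Q1 2020)·Q(Q1 2020) = 255.62×2 + 2.90×218 + 4.87×23 + 2.64×72 = 511.24 + 632.2 + 112.01 + 190.08 = 1445.53
Index = 1440.3 / 1445.53 × 100 = 99.6382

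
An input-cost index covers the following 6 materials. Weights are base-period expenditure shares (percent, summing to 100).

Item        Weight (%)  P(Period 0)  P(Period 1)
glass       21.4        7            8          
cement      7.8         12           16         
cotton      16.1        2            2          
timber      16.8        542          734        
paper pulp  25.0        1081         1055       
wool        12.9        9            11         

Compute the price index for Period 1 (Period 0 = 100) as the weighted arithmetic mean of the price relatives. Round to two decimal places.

glass: 21.4 × (8/7) = 21.4 × 1.142857 = 24.4571
cement: 7.8 × (16/12) = 7.8 × 1.333333 = 10.4000
cotton: 16.1 × (2/2) = 16.1 × 1.000000 = 16.1000
timber: 16.8 × (734/542) = 16.8 × 1.354244 = 22.7513
paper pulp: 25.0 × (1055/1081) = 25.0 × 0.975948 = 24.3987
wool: 12.9 × (11/9) = 12.9 × 1.222222 = 15.7667
Index = Σ wᵢ·(p₁ᵢ/p₀ᵢ) = 24.4571 + 10.4000 + 16.1000 + 22.7513 + 24.3987 + 15.7667 = 113.8738

113.87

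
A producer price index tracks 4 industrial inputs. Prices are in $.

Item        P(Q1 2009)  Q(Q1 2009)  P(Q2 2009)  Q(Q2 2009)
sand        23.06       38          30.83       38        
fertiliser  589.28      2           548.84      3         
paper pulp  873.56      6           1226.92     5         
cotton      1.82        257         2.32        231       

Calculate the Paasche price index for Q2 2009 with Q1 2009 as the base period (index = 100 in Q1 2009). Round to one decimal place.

Paasche price index uses current-period quantities as weights.
ΣP(Q2 2009)·Q(Q2 2009) = 30.83×38 + 548.84×3 + 1226.92×5 + 2.32×231 = 1171.54 + 1646.52 + 6134.6 + 535.92 = 9488.58
ΣP(Q1 2009)·Q(Q2 2009) = 23.06×38 + 589.28×3 + 873.56×5 + 1.82×231 = 876.28 + 1767.84 + 4367.8 + 420.42 = 7432.34
Index = 9488.58 / 7432.34 × 100 = 127.6661

127.7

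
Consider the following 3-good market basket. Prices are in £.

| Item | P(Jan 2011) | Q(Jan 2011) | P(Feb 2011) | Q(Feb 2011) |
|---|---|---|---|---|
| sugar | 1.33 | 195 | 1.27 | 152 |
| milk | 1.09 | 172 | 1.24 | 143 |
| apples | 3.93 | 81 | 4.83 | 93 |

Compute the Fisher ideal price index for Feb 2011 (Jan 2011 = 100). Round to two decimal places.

Laspeyres component (base-period weights):
ΣP(Feb 2011)Q(Jan 2011) = 1.27×195 + 1.24×172 + 4.83×81 = 247.65 + 213.28 + 391.23 = 852.16
ΣP(Jan 2011)Q(Jan 2011) = 1.33×195 + 1.09×172 + 3.93×81 = 259.35 + 187.48 + 318.33 = 765.16
L = 852.16 / 765.16 × 100 = 111.3702
Paasche component (current-period weights):
ΣP(Feb 2011)Q(Feb 2011) = 1.27×152 + 1.24×143 + 4.83×93 = 193.04 + 177.32 + 449.19 = 819.55
ΣP(Jan 2011)Q(Feb 2011) = 1.33×152 + 1.09×143 + 3.93×93 = 202.16 + 155.87 + 365.49 = 723.52
P = 819.55 / 723.52 × 100 = 113.2726
Fisher = √(L × P) = √(111.3702 × 113.2726) = 112.3174

112.32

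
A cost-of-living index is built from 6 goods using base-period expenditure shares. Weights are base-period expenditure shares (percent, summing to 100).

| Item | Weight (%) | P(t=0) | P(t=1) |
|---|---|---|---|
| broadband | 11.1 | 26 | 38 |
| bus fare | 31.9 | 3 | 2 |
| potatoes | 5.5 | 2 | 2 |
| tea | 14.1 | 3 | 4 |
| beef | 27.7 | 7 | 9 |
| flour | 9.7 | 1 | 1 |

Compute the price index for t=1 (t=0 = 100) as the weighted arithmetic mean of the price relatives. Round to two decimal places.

107.10

broadband: 11.1 × (38/26) = 11.1 × 1.461538 = 16.2231
bus fare: 31.9 × (2/3) = 31.9 × 0.666667 = 21.2667
potatoes: 5.5 × (2/2) = 5.5 × 1.000000 = 5.5000
tea: 14.1 × (4/3) = 14.1 × 1.333333 = 18.8000
beef: 27.7 × (9/7) = 27.7 × 1.285714 = 35.6143
flour: 9.7 × (1/1) = 9.7 × 1.000000 = 9.7000
Index = Σ wᵢ·(p₁ᵢ/p₀ᵢ) = 16.2231 + 21.2667 + 5.5000 + 18.8000 + 35.6143 + 9.7000 = 107.1040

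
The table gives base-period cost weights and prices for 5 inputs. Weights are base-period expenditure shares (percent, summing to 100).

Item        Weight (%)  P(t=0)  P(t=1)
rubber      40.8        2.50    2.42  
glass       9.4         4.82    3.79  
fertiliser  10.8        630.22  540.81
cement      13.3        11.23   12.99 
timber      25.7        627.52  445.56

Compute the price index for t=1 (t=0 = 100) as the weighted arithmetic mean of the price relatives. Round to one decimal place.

rubber: 40.8 × (2.42/2.50) = 40.8 × 0.968000 = 39.4944
glass: 9.4 × (3.79/4.82) = 9.4 × 0.786307 = 7.3913
fertiliser: 10.8 × (540.81/630.22) = 10.8 × 0.858129 = 9.2678
cement: 13.3 × (12.99/11.23) = 13.3 × 1.156723 = 15.3844
timber: 25.7 × (445.56/627.52) = 25.7 × 0.710033 = 18.2479
Index = Σ wᵢ·(p₁ᵢ/p₀ᵢ) = 39.4944 + 7.3913 + 9.2678 + 15.3844 + 18.2479 = 89.7857

89.8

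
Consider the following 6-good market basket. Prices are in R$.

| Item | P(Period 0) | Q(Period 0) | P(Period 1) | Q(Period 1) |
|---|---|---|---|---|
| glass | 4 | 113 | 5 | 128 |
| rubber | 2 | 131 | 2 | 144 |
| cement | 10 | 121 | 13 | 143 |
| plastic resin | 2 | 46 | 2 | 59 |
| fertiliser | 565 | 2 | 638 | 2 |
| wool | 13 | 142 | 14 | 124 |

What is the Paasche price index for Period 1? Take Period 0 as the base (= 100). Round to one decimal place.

116.2

Paasche price index uses current-period quantities as weights.
ΣP(Period 1)·Q(Period 1) = 5×128 + 2×144 + 13×143 + 2×59 + 638×2 + 14×124 = 640 + 288 + 1859 + 118 + 1276 + 1736 = 5917
ΣP(Period 0)·Q(Period 1) = 4×128 + 2×144 + 10×143 + 2×59 + 565×2 + 13×124 = 512 + 288 + 1430 + 118 + 1130 + 1612 = 5090
Index = 5917 / 5090 × 100 = 116.2475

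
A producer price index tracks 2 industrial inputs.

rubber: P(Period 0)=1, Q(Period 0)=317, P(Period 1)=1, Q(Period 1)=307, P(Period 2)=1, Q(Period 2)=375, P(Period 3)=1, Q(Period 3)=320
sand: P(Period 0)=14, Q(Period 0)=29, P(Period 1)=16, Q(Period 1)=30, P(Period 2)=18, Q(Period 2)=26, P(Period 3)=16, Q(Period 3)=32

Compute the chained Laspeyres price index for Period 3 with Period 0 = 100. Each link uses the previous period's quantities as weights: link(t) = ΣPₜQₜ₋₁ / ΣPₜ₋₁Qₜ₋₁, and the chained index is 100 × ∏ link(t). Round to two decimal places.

Link Period 0→Period 1:
ΣP(Period 1)Q(Period 0) = 1×317 + 16×29 = 317 + 464 = 781
ΣP(Period 0)Q(Period 0) = 1×317 + 14×29 = 317 + 406 = 723
link = 781/723 = 1.080221
Link Period 1→Period 2:
ΣP(Period 2)Q(Period 1) = 1×307 + 18×30 = 307 + 540 = 847
ΣP(Period 1)Q(Period 1) = 1×307 + 16×30 = 307 + 480 = 787
link = 847/787 = 1.076239
Link Period 2→Period 3:
ΣP(Period 3)Q(Period 2) = 1×375 + 16×26 = 375 + 416 = 791
ΣP(Period 2)Q(Period 2) = 1×375 + 18×26 = 375 + 468 = 843
link = 791/843 = 0.938316
Chained index = 100 × 1.080221 × 1.076239 × 0.938316 = 109.0863

109.09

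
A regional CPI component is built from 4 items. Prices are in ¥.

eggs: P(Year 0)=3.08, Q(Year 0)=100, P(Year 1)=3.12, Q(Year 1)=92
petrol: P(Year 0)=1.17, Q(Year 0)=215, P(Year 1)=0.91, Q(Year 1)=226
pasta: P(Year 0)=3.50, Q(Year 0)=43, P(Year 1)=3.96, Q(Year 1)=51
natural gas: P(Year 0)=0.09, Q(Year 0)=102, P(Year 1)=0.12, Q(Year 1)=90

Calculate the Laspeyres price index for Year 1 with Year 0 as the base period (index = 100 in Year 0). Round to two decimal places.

Laspeyres price index uses base-period quantities as weights.
ΣP(Year 1)·Q(Year 0) = 3.12×100 + 0.91×215 + 3.96×43 + 0.12×102 = 312 + 195.65 + 170.28 + 12.24 = 690.17
ΣP(Year 0)·Q(Year 0) = 3.08×100 + 1.17×215 + 3.50×43 + 0.09×102 = 308 + 251.55 + 150.5 + 9.18 = 719.23
Index = 690.17 / 719.23 × 100 = 95.9596

95.96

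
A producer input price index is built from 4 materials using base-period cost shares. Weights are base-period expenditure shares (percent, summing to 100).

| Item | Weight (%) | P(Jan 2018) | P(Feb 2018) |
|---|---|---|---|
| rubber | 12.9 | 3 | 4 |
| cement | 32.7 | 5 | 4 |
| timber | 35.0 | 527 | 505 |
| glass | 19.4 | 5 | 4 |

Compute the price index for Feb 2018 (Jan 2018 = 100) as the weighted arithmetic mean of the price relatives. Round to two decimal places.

92.42

rubber: 12.9 × (4/3) = 12.9 × 1.333333 = 17.2000
cement: 32.7 × (4/5) = 32.7 × 0.800000 = 26.1600
timber: 35.0 × (505/527) = 35.0 × 0.958254 = 33.5389
glass: 19.4 × (4/5) = 19.4 × 0.800000 = 15.5200
Index = Σ wᵢ·(p₁ᵢ/p₀ᵢ) = 17.2000 + 26.1600 + 33.5389 + 15.5200 = 92.4189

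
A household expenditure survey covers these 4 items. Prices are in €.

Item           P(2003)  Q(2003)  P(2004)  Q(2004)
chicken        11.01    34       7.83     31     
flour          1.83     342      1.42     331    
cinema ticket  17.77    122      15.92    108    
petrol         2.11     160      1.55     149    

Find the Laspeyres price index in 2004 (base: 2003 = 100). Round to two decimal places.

Laspeyres price index uses base-period quantities as weights.
ΣP(2004)·Q(2003) = 7.83×34 + 1.42×342 + 15.92×122 + 1.55×160 = 266.22 + 485.64 + 1942.24 + 248 = 2942.1
ΣP(2003)·Q(2003) = 11.01×34 + 1.83×342 + 17.77×122 + 2.11×160 = 374.34 + 625.86 + 2167.94 + 337.6 = 3505.74
Index = 2942.1 / 3505.74 × 100 = 83.9224

83.92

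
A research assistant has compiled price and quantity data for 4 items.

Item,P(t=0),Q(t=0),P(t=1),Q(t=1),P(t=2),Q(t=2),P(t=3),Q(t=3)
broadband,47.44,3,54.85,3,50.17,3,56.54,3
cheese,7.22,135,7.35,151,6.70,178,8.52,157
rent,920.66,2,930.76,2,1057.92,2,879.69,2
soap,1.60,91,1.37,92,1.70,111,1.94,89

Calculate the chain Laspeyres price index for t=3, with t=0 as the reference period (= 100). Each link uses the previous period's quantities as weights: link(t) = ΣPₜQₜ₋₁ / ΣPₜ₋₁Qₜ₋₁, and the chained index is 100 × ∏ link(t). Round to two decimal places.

Link t=0→t=1:
ΣP(t=1)Q(t=0) = 54.85×3 + 7.35×135 + 930.76×2 + 1.37×91 = 164.55 + 992.25 + 1861.52 + 124.67 = 3142.99
ΣP(t=0)Q(t=0) = 47.44×3 + 7.22×135 + 920.66×2 + 1.60×91 = 142.32 + 974.7 + 1841.32 + 145.6 = 3103.94
link = 3142.99/3103.94 = 1.012581
Link t=1→t=2:
ΣP(t=2)Q(t=1) = 50.17×3 + 6.70×151 + 1057.92×2 + 1.70×92 = 150.51 + 1011.7 + 2115.84 + 156.4 = 3434.45
ΣP(t=1)Q(t=1) = 54.85×3 + 7.35×151 + 930.76×2 + 1.37×92 = 164.55 + 1109.85 + 1861.52 + 126.04 = 3261.96
link = 3434.45/3261.96 = 1.052879
Link t=2→t=3:
ΣP(t=3)Q(t=2) = 56.54×3 + 8.52×178 + 879.69×2 + 1.94×111 = 169.62 + 1516.56 + 1759.38 + 215.34 = 3660.9
ΣP(t=2)Q(t=2) = 50.17×3 + 6.70×178 + 1057.92×2 + 1.70×111 = 150.51 + 1192.6 + 2115.84 + 188.7 = 3647.65
link = 3660.9/3647.65 = 1.003632
Chained index = 100 × 1.012581 × 1.052879 × 1.003632 = 106.9998

107.00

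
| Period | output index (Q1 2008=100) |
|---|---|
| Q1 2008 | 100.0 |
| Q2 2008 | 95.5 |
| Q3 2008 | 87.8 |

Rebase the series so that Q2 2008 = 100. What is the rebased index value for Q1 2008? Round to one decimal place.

Rebased(Q1 2008) = 100.0 / 95.5 × 100 = 104.7120

104.7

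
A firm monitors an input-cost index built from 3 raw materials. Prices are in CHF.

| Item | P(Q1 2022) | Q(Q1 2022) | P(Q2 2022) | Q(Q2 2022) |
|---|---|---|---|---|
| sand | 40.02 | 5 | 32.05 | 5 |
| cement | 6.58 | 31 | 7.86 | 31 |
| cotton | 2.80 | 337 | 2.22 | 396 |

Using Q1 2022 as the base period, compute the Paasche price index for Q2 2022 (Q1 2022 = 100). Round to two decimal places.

84.81

Paasche price index uses current-period quantities as weights.
ΣP(Q2 2022)·Q(Q2 2022) = 32.05×5 + 7.86×31 + 2.22×396 = 160.25 + 243.66 + 879.12 = 1283.03
ΣP(Q1 2022)·Q(Q2 2022) = 40.02×5 + 6.58×31 + 2.80×396 = 200.1 + 203.98 + 1108.8 = 1512.88
Index = 1283.03 / 1512.88 × 100 = 84.8071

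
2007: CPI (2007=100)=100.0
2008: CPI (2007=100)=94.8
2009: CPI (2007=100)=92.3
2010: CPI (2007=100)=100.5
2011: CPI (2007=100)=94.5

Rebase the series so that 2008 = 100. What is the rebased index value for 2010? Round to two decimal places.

Rebased(2010) = 100.5 / 94.8 × 100 = 106.0127

106.01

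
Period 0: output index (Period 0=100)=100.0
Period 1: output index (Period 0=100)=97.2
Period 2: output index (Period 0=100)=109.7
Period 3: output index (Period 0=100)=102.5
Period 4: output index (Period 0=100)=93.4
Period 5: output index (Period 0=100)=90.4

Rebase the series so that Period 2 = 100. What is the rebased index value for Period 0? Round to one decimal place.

91.2

Rebased(Period 0) = 100.0 / 109.7 × 100 = 91.1577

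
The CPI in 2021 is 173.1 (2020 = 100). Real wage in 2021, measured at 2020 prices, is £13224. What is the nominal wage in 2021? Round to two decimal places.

22890.74

Nominal = Real × (Index/100) = 13224 × (173.1/100)
        = 13224 × 1.731 = 22890.7440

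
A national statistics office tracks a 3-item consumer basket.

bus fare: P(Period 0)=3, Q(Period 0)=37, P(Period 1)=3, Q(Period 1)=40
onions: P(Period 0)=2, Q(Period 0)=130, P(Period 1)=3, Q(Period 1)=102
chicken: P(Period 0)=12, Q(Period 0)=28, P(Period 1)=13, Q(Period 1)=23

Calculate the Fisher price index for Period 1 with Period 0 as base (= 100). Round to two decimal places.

121.59

Laspeyres component (base-period weights):
ΣP(Period 1)Q(Period 0) = 3×37 + 3×130 + 13×28 = 111 + 390 + 364 = 865
ΣP(Period 0)Q(Period 0) = 3×37 + 2×130 + 12×28 = 111 + 260 + 336 = 707
L = 865 / 707 × 100 = 122.3479
Paasche component (current-period weights):
ΣP(Period 1)Q(Period 1) = 3×40 + 3×102 + 13×23 = 120 + 306 + 299 = 725
ΣP(Period 0)Q(Period 1) = 3×40 + 2×102 + 12×23 = 120 + 204 + 276 = 600
P = 725 / 600 × 100 = 120.8333
Fisher = √(L × P) = √(122.3479 × 120.8333) = 121.5883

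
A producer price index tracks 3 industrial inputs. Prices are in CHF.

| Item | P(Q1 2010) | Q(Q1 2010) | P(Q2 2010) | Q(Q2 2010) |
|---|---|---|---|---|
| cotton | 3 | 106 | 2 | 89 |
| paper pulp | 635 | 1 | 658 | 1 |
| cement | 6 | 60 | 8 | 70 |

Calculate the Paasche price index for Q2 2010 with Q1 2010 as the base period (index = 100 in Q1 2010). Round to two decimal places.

Paasche price index uses current-period quantities as weights.
ΣP(Q2 2010)·Q(Q2 2010) = 2×89 + 658×1 + 8×70 = 178 + 658 + 560 = 1396
ΣP(Q1 2010)·Q(Q2 2010) = 3×89 + 635×1 + 6×70 = 267 + 635 + 420 = 1322
Index = 1396 / 1322 × 100 = 105.5976

105.60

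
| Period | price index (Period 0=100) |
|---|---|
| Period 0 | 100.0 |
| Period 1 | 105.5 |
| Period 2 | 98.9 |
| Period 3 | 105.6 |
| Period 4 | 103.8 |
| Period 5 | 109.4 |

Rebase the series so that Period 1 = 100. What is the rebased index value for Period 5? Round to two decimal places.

103.70

Rebased(Period 5) = 109.4 / 105.5 × 100 = 103.6967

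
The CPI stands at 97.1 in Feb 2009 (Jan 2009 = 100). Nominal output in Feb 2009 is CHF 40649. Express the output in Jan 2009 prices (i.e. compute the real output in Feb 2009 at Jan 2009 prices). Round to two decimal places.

Real = Nominal ÷ (Index/100) = 40649 ÷ (97.1/100)
     = 40649 ÷ 0.971 = 41863.0278

41863.03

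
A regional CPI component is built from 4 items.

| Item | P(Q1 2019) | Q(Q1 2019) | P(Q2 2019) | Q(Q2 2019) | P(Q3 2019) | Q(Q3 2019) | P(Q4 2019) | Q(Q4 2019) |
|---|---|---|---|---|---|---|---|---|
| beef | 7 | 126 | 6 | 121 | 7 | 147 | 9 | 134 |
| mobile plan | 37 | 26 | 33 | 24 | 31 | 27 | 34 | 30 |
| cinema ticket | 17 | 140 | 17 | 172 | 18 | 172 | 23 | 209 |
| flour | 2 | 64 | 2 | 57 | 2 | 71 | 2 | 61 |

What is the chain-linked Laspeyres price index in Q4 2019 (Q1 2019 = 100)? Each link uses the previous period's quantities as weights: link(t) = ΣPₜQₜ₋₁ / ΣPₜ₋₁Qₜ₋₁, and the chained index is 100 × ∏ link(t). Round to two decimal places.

123.96

Link Q1 2019→Q2 2019:
ΣP(Q2 2019)Q(Q1 2019) = 6×126 + 33×26 + 17×140 + 2×64 = 756 + 858 + 2380 + 128 = 4122
ΣP(Q1 2019)Q(Q1 2019) = 7×126 + 37×26 + 17×140 + 2×64 = 882 + 962 + 2380 + 128 = 4352
link = 4122/4352 = 0.947151
Link Q2 2019→Q3 2019:
ΣP(Q3 2019)Q(Q2 2019) = 7×121 + 31×24 + 18×172 + 2×57 = 847 + 744 + 3096 + 114 = 4801
ΣP(Q2 2019)Q(Q2 2019) = 6×121 + 33×24 + 17×172 + 2×57 = 726 + 792 + 2924 + 114 = 4556
link = 4801/4556 = 1.053775
Link Q3 2019→Q4 2019:
ΣP(Q4 2019)Q(Q3 2019) = 9×147 + 34×27 + 23×172 + 2×71 = 1323 + 918 + 3956 + 142 = 6339
ΣP(Q3 2019)Q(Q3 2019) = 7×147 + 31×27 + 18×172 + 2×71 = 1029 + 837 + 3096 + 142 = 5104
link = 6339/5104 = 1.241967
Chained index = 100 × 0.947151 × 1.053775 × 1.241967 = 123.9587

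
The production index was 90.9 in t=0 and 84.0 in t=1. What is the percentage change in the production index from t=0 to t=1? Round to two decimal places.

-7.59%

Change = (84.0 − 90.9) / 90.9 × 100
       = -6.9 / 90.9 × 100 = -7.5908%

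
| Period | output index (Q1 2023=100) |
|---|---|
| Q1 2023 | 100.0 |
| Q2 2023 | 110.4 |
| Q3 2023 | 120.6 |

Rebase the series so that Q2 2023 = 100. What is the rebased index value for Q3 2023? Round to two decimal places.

Rebased(Q3 2023) = 120.6 / 110.4 × 100 = 109.2391

109.24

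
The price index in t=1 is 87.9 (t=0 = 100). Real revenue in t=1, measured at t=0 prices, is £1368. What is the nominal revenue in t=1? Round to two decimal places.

1202.47

Nominal = Real × (Index/100) = 1368 × (87.9/100)
        = 1368 × 0.879 = 1202.4720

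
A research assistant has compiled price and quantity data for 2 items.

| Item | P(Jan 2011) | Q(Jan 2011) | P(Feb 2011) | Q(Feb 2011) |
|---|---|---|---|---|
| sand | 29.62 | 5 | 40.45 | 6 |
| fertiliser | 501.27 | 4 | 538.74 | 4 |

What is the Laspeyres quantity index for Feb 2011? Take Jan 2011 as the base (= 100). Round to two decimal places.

101.38

Laspeyres quantity index uses base-period prices as weights.
ΣP(Jan 2011)·Q(Feb 2011) = 29.62×6 + 501.27×4 = 177.72 + 2005.08 = 2182.8
ΣP(Jan 2011)·Q(Jan 2011) = 29.62×5 + 501.27×4 = 148.1 + 2005.08 = 2153.18
Index = 2182.8 / 2153.18 × 100 = 101.3756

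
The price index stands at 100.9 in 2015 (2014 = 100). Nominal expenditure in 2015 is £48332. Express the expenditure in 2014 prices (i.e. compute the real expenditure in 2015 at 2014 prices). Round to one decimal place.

47900.9

Real = Nominal ÷ (Index/100) = 48332 ÷ (100.9/100)
     = 48332 ÷ 1.009 = 47900.8920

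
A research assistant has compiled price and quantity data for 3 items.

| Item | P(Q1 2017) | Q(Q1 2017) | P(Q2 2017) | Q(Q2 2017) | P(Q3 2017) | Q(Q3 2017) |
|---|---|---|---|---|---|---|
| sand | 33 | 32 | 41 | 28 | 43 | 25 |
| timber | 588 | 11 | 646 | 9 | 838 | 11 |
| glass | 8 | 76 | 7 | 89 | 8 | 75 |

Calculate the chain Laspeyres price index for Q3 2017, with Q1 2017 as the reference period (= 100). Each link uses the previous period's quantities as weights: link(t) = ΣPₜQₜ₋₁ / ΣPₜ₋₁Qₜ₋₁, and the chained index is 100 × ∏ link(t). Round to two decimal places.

137.24

Link Q1 2017→Q2 2017:
ΣP(Q2 2017)Q(Q1 2017) = 41×32 + 646×11 + 7×76 = 1312 + 7106 + 532 = 8950
ΣP(Q1 2017)Q(Q1 2017) = 33×32 + 588×11 + 8×76 = 1056 + 6468 + 608 = 8132
link = 8950/8132 = 1.100590
Link Q2 2017→Q3 2017:
ΣP(Q3 2017)Q(Q2 2017) = 43×28 + 838×9 + 8×89 = 1204 + 7542 + 712 = 9458
ΣP(Q2 2017)Q(Q2 2017) = 41×28 + 646×9 + 7×89 = 1148 + 5814 + 623 = 7585
link = 9458/7585 = 1.246935
Chained index = 100 × 1.100590 × 1.246935 = 137.2364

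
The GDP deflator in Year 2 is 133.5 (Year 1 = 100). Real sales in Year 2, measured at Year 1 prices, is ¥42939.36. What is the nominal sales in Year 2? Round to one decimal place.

Nominal = Real × (Index/100) = 42939.36 × (133.5/100)
        = 42939.36 × 1.335 = 57324.0456

57324.0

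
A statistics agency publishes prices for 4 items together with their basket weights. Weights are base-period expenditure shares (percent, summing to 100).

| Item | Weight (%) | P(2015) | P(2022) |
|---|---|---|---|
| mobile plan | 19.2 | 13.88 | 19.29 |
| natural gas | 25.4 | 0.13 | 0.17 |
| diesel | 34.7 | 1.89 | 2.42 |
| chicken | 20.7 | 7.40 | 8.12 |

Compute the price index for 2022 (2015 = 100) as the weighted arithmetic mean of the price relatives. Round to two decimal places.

mobile plan: 19.2 × (19.29/13.88) = 19.2 × 1.389769 = 26.6836
natural gas: 25.4 × (0.17/0.13) = 25.4 × 1.307692 = 33.2154
diesel: 34.7 × (2.42/1.89) = 34.7 × 1.280423 = 44.4307
chicken: 20.7 × (8.12/7.40) = 20.7 × 1.097297 = 22.7141
Index = Σ wᵢ·(p₁ᵢ/p₀ᵢ) = 26.6836 + 33.2154 + 44.4307 + 22.7141 = 127.0437

127.04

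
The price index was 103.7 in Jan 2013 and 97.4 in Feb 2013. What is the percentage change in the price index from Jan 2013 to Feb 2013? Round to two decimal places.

Change = (97.4 − 103.7) / 103.7 × 100
       = -6.3 / 103.7 × 100 = -6.0752%

-6.08%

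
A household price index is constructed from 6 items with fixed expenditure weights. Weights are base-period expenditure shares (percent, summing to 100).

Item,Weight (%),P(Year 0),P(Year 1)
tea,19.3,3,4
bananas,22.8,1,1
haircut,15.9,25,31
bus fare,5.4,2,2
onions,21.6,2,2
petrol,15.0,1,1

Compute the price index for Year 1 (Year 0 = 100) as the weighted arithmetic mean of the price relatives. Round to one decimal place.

tea: 19.3 × (4/3) = 19.3 × 1.333333 = 25.7333
bananas: 22.8 × (1/1) = 22.8 × 1.000000 = 22.8000
haircut: 15.9 × (31/25) = 15.9 × 1.240000 = 19.7160
bus fare: 5.4 × (2/2) = 5.4 × 1.000000 = 5.4000
onions: 21.6 × (2/2) = 21.6 × 1.000000 = 21.6000
petrol: 15.0 × (1/1) = 15.0 × 1.000000 = 15.0000
Index = Σ wᵢ·(p₁ᵢ/p₀ᵢ) = 25.7333 + 22.8000 + 19.7160 + 5.4000 + 21.6000 + 15.0000 = 110.2493

110.2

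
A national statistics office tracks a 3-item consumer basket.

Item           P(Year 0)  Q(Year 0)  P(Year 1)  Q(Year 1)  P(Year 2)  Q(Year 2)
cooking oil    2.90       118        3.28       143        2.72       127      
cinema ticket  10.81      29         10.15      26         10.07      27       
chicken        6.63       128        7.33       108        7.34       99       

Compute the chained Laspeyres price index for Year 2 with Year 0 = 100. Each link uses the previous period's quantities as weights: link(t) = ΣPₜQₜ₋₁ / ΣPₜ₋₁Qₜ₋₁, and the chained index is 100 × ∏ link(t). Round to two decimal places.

101.94

Link Year 0→Year 1:
ΣP(Year 1)Q(Year 0) = 3.28×118 + 10.15×29 + 7.33×128 = 387.04 + 294.35 + 938.24 = 1619.63
ΣP(Year 0)Q(Year 0) = 2.90×118 + 10.81×29 + 6.63×128 = 342.2 + 313.49 + 848.64 = 1504.33
link = 1619.63/1504.33 = 1.076645
Link Year 1→Year 2:
ΣP(Year 2)Q(Year 1) = 2.72×143 + 10.07×26 + 7.34×108 = 388.96 + 261.82 + 792.72 = 1443.5
ΣP(Year 1)Q(Year 1) = 3.28×143 + 10.15×26 + 7.33×108 = 469.04 + 263.9 + 791.64 = 1524.58
link = 1443.5/1524.58 = 0.946818
Chained index = 100 × 1.076645 × 0.946818 = 101.9387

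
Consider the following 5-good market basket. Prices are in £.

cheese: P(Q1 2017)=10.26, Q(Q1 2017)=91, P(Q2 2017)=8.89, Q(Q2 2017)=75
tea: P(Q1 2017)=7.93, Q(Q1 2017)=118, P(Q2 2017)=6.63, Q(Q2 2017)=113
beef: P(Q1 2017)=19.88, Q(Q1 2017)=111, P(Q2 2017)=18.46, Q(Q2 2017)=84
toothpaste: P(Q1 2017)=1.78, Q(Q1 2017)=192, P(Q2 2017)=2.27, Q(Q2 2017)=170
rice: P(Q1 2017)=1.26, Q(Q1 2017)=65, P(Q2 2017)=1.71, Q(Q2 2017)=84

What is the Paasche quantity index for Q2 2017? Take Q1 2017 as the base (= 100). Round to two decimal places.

83.49

Paasche quantity index uses current-period prices as weights.
ΣP(Q2 2017)·Q(Q2 2017) = 8.89×75 + 6.63×113 + 18.46×84 + 2.27×170 + 1.71×84 = 666.75 + 749.19 + 1550.64 + 385.9 + 143.64 = 3496.12
ΣP(Q2 2017)·Q(Q1 2017) = 8.89×91 + 6.63×118 + 18.46×111 + 2.27×192 + 1.71×65 = 808.99 + 782.34 + 2049.06 + 435.84 + 111.15 = 4187.38
Index = 3496.12 / 4187.38 × 100 = 83.4918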